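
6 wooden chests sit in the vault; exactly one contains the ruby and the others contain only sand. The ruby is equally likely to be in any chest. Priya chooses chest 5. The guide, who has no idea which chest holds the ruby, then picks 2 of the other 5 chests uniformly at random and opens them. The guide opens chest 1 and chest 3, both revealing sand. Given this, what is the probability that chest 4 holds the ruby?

1/4

Consider each possible location of the ruby in turn.
If it is in either of chests 1 and 3 (prior 1/6 each): that chest was opened and seen not to hold the prize — ruled out; weight (1/6)·0 = 0 each.
If it is in any of chests 2, 4, 5, and 6 (prior 1/6 each): the guide picks exactly this set with probability 1/10 regardless, and none is the prize; weight (1/6)·(1/10) = 1/60 each.
The weights sum to 1/15.
So P(the ruby in chest 4 | the guide opened chest 1 and chest 3) = (1/60) / (1/15) = 1/4.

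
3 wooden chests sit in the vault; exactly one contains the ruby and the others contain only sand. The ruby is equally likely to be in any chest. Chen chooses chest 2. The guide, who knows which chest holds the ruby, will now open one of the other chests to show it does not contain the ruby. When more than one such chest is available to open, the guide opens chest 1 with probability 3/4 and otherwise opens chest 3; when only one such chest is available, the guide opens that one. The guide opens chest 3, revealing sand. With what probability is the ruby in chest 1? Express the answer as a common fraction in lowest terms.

4/5

Apply Bayes' rule, conditioning on where the ruby actually is.
If it is in chest 1 (prior 1/3): only chest 3 is available, probability 1; weight (1/3)·1 = 1/3.
If it is in chest 2 (prior 1/3): chest 1 is available but not opened, probability 1/4; weight (1/3)·(1/4) = 1/12.
If it is in chest 3 (prior 1/3): the guide opened chest 3, so this case is ruled out; weight (1/3)·0 = 0.
The weights sum to 5/12.
So P(the ruby in chest 1 | the guide opened chest 3) = (1/3) / (5/12) = 4/5.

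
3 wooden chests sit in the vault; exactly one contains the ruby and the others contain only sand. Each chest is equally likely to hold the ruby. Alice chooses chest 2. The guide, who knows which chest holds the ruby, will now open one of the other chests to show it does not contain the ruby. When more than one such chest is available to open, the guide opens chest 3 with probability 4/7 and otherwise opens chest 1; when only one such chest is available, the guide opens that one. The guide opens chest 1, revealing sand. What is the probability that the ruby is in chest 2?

Condition on the true location of the ruby.
If it is in chest 1 (prior 1/3): the guide opened chest 1, so this case is ruled out; weight (1/3)·0 = 0.
If it is in chest 2 (prior 1/3): chest 3 is available but not opened, probability 3/7; weight (1/3)·(3/7) = 1/7.
If it is in chest 3 (prior 1/3): only chest 1 is available, probability 1; weight (1/3)·1 = 1/3.
The weights sum to 10/21.
So P(the ruby in chest 2 | the guide opened chest 1) = (1/7) / (10/21) = 3/10.

3/10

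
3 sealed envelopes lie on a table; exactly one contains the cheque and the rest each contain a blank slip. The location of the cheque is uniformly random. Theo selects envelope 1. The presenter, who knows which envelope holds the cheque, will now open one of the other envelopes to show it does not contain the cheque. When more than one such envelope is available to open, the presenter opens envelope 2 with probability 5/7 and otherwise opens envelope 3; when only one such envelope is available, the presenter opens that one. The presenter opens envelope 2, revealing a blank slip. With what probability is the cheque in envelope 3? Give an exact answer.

7/12

Condition on the true location of the cheque.
If it is in envelope 1 (prior 1/3): envelope 2 is available, opened with probability 5/7; weight (1/3)·(5/7) = 5/21.
If it is in envelope 2 (prior 1/3): the presenter opened envelope 2, so this case is ruled out; weight (1/3)·0 = 0.
If it is in envelope 3 (prior 1/3): only envelope 2 is available, probability 1; weight (1/3)·1 = 1/3.
The weights sum to 4/7.
So P(the cheque in envelope 3 | the presenter opened envelope 2) = (1/3) / (4/7) = 7/12.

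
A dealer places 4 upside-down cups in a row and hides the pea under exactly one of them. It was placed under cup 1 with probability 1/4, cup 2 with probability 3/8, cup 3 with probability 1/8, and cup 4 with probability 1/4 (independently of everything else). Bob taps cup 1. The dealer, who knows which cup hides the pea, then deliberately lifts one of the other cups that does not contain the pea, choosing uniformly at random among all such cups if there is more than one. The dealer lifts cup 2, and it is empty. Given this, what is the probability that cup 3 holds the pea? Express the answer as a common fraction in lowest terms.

3/13

Consider each possible location of the pea in turn.
If it is under cup 1 (prior 1/4): the dealer has 3 equally likely choices, so probability 1/3; weight (1/4)·(1/3) = 1/12.
If it is under cup 2 (prior 3/8): the dealer opened cup 2, so this case is ruled out; weight (3/8)·0 = 0.
If it is under cup 3 (prior 1/8): the dealer has 2 equally likely choices, so probability 1/2; weight (1/8)·(1/2) = 1/16.
If it is under cup 4 (prior 1/4): the dealer has 2 equally likely choices, so probability 1/2; weight (1/4)·(1/2) = 1/8.
The weights sum to 13/48.
So P(the pea under cup 3 | the dealer opened cup 2) = (1/16) / (13/48) = 3/13.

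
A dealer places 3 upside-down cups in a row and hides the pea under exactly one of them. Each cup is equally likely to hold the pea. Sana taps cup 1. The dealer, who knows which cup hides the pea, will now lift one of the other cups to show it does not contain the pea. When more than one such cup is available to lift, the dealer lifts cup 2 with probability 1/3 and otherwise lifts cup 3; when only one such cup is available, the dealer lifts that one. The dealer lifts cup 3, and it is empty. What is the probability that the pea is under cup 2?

Condition on the true location of the pea.
If it is under cup 1 (prior 1/3): cup 2 is available but not opened, probability 2/3; weight (1/3)·(2/3) = 2/9.
If it is under cup 2 (prior 1/3): only cup 3 is available, probability 1; weight (1/3)·1 = 1/3.
If it is under cup 3 (prior 1/3): the dealer opened cup 3, so this case is ruled out; weight (1/3)·0 = 0.
The weights sum to 5/9.
So P(the pea under cup 2 | the dealer opened cup 3) = (1/3) / (5/9) = 3/5.

3/5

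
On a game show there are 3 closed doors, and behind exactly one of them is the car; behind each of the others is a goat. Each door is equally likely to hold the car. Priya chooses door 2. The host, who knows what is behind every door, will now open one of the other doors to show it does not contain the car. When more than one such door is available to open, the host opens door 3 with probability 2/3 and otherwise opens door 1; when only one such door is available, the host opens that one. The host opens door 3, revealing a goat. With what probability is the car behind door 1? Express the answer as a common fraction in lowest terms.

3/5

Apply Bayes' rule, conditioning on where the car actually is.
If it is behind door 1 (prior 1/3): only door 3 is available, probability 1; weight (1/3)·1 = 1/3.
If it is behind door 2 (prior 1/3): door 3 is available, opened with probability 2/3; weight (1/3)·(2/3) = 2/9.
If it is behind door 3 (prior 1/3): the host opened door 3, so this case is ruled out; weight (1/3)·0 = 0.
The weights sum to 5/9.
So P(the car behind door 1 | the host opened door 3) = (1/3) / (5/9) = 3/5.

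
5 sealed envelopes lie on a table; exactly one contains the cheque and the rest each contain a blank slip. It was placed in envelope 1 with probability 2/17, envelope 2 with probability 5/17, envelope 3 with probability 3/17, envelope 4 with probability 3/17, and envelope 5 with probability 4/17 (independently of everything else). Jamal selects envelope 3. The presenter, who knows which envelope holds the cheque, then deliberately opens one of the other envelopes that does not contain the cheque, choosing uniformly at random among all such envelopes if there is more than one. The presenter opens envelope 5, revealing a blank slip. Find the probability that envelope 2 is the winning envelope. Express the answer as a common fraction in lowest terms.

Consider each possible location of the cheque in turn.
If it is in envelope 1 (prior 2/17): the presenter has 3 equally likely choices, so probability 1/3; weight (2/17)·(1/3) = 2/51.
If it is in envelope 2 (prior 5/17): the presenter has 3 equally likely choices, so probability 1/3; weight (5/17)·(1/3) = 5/51.
If it is in envelope 3 (prior 3/17): the presenter has 4 equally likely choices, so probability 1/4; weight (3/17)·(1/4) = 3/68.
If it is in envelope 4 (prior 3/17): the presenter has 3 equally likely choices, so probability 1/3; weight (3/17)·(1/3) = 1/17.
If it is in envelope 5 (prior 4/17): the presenter opened envelope 5, so this case is ruled out; weight (4/17)·0 = 0.
The weights sum to 49/204.
So P(the cheque in envelope 2 | the presenter opened envelope 5) = (5/51) / (49/204) = 20/49.

20/49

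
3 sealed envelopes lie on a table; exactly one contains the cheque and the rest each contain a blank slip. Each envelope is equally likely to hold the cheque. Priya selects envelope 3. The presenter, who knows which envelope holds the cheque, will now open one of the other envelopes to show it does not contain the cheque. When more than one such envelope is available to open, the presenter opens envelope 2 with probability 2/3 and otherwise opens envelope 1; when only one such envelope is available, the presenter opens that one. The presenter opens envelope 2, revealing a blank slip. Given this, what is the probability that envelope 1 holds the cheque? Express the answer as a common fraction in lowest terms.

3/5

Consider each possible location of the cheque in turn.
If it is in envelope 1 (prior 1/3): only envelope 2 is available, probability 1; weight (1/3)·1 = 1/3.
If it is in envelope 2 (prior 1/3): the presenter opened envelope 2, so this case is ruled out; weight (1/3)·0 = 0.
If it is in envelope 3 (prior 1/3): envelope 2 is available, opened with probability 2/3; weight (1/3)·(2/3) = 2/9.
The weights sum to 5/9.
So P(the cheque in envelope 1 | the presenter opened envelope 2) = (1/3) / (5/9) = 3/5.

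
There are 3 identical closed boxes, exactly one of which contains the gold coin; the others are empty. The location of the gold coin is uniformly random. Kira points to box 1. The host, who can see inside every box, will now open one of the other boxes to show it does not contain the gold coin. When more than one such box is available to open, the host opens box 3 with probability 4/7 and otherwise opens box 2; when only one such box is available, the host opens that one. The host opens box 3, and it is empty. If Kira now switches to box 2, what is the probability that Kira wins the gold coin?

7/11

Apply Bayes' rule, conditioning on where the gold coin actually is.
If it is in box 1 (prior 1/3): box 3 is available, opened with probability 4/7; weight (1/3)·(4/7) = 4/21.
If it is in box 2 (prior 1/3): only box 3 is available, probability 1; weight (1/3)·1 = 1/3.
If it is in box 3 (prior 1/3): the host opened box 3, so this case is ruled out; weight (1/3)·0 = 0.
The weights sum to 11/21.
So P(the gold coin in box 2 | the host opened box 3) = (1/3) / (11/21) = 7/11.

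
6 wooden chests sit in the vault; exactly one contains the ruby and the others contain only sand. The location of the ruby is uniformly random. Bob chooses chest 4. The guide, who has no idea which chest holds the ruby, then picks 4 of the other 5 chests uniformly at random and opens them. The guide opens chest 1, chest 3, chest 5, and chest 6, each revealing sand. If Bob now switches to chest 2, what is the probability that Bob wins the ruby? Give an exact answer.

1/2

Because the guide chose which chests to open without knowing where the ruby is, the choice is independent of the prize location. Learning that none of the 4 opened chests holds the ruby simply rules out those 4 locations and leaves the remaining 2 chests still equally likely by symmetry.
So P(the ruby in chest 2) = 1/2.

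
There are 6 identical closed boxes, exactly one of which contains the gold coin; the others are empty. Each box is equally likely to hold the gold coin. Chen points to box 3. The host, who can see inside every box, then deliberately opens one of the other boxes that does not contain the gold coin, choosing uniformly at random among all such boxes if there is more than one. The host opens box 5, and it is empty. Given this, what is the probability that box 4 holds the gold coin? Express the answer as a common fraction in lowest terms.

5/24

Condition on the true location of the gold coin.
If it is in any of boxes 1, 2, 4, and 6 (prior 1/6 each): the host has 4 equally likely choices, so probability 1/4; weight (1/6)·(1/4) = 1/24 each.
If it is in box 3 (prior 1/6): the host has 5 equally likely choices, so probability 1/5; weight (1/6)·(1/5) = 1/30.
If it is in box 5 (prior 1/6): the host opened box 5, so this case is ruled out; weight (1/6)·0 = 0.
The weights sum to 1/5.
So P(the gold coin in box 4 | the host opened box 5) = (1/24) / (1/5) = 5/24.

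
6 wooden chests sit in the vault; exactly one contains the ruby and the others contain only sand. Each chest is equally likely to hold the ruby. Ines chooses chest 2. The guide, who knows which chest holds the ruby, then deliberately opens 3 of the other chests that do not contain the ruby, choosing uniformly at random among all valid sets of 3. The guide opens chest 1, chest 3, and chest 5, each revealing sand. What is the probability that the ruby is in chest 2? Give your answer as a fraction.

1/6

Condition on the true location of the ruby.
If it is in any of chests 1, 3, and 5 (prior 1/6 each): that chest was opened and seen not to hold the prize — ruled out; weight (1/6)·0 = 0 each.
If it is in chest 2 (prior 1/6): the guide has 10 equally likely choices, so probability 1/10; weight (1/6)·(1/10) = 1/60.
If it is in either of chests 4 and 6 (prior 1/6 each): the guide has 4 equally likely choices, so probability 1/4; weight (1/6)·(1/4) = 1/24 each.
The weights sum to 1/10.
So P(the ruby in chest 2 | the guide opened chest 1, chest 3, and chest 5) = (1/60) / (1/10) = 1/6.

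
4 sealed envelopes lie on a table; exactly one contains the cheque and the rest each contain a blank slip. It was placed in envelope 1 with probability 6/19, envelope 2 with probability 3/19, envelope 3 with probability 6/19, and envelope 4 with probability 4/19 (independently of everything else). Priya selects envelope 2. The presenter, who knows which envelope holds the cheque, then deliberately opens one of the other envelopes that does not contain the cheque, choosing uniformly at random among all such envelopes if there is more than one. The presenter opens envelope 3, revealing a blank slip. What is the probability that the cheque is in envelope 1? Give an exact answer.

Condition on the true location of the cheque.
If it is in envelope 1 (prior 6/19): the presenter has 2 equally likely choices, so probability 1/2; weight (6/19)·(1/2) = 3/19.
If it is in envelope 2 (prior 3/19): the presenter has 3 equally likely choices, so probability 1/3; weight (3/19)·(1/3) = 1/19.
If it is in envelope 3 (prior 6/19): the presenter opened envelope 3, so this case is ruled out; weight (6/19)·0 = 0.
If it is in envelope 4 (prior 4/19): the presenter has 2 equally likely choices, so probability 1/2; weight (4/19)·(1/2) = 2/19.
The weights sum to 6/19.
So P(the cheque in envelope 1 | the presenter opened envelope 3) = (3/19) / (6/19) = 1/2.

1/2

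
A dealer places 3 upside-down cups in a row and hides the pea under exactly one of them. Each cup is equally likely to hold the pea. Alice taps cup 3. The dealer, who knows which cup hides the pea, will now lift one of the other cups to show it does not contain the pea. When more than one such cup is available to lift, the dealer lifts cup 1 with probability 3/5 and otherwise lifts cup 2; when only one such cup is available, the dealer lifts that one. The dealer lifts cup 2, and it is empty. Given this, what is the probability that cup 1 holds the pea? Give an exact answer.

Consider each possible location of the pea in turn.
If it is under cup 1 (prior 1/3): only cup 2 is available, probability 1; weight (1/3)·1 = 1/3.
If it is under cup 2 (prior 1/3): the dealer opened cup 2, so this case is ruled out; weight (1/3)·0 = 0.
If it is under cup 3 (prior 1/3): cup 1 is available but not opened, probability 2/5; weight (1/3)·(2/5) = 2/15.
The weights sum to 7/15.
So P(the pea under cup 1 | the dealer opened cup 2) = (1/3) / (7/15) = 5/7.

5/7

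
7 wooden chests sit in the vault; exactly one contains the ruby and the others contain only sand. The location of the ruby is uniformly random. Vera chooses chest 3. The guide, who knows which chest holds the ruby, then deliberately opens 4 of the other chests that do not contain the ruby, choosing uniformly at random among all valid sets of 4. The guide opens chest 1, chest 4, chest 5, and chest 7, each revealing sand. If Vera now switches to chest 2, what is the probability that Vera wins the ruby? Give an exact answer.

Consider each possible location of the ruby in turn.
If it is in any of chests 1, 4, 5, and 7 (prior 1/7 each): that chest was opened and seen not to hold the prize — ruled out; weight (1/7)·0 = 0 each.
If it is in either of chests 2 and 6 (prior 1/7 each): the guide has 5 equally likely choices, so probability 1/5; weight (1/7)·(1/5) = 1/35 each.
If it is in chest 3 (prior 1/7): the guide has 15 equally likely choices, so probability 1/15; weight (1/7)·(1/15) = 1/105.
The weights sum to 1/15.
So P(the ruby in chest 2 | the guide opened chest 1, chest 4, chest 5, and chest 7) = (1/35) / (1/15) = 3/7.

3/7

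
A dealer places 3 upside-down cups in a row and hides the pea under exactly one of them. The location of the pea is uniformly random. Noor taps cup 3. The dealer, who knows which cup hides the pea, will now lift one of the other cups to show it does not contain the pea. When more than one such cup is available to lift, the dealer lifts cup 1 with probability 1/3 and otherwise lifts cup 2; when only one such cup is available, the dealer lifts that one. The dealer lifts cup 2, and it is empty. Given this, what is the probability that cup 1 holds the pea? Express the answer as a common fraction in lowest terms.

3/5

Apply Bayes' rule, conditioning on where the pea actually is.
If it is under cup 1 (prior 1/3): only cup 2 is available, probability 1; weight (1/3)·1 = 1/3.
If it is under cup 2 (prior 1/3): the dealer opened cup 2, so this case is ruled out; weight (1/3)·0 = 0.
If it is under cup 3 (prior 1/3): cup 1 is available but not opened, probability 2/3; weight (1/3)·(2/3) = 2/9.
The weights sum to 5/9.
So P(the pea under cup 1 | the dealer opened cup 2) = (1/3) / (5/9) = 3/5.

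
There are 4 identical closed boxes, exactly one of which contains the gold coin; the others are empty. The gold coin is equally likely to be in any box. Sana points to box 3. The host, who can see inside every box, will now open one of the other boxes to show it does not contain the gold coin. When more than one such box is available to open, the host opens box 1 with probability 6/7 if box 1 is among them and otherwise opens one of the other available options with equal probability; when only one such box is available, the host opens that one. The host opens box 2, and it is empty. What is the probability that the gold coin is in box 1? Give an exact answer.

Condition on the true location of the gold coin.
If it is in box 1 (prior 1/4): box 1 holds the prize so is unavailable; the host chooses uniformly among the 2 others, probability 1/2; weight (1/4)·(1/2) = 1/8.
If it is in box 2 (prior 1/4): the host opened box 2, so this case is ruled out; weight (1/4)·0 = 0.
If it is in box 3 (prior 1/4): box 1 is available but not opened; box 2 gets probability (1 − 6/7)/2 = 1/14; weight (1/4)·(1/14) = 1/56.
If it is in box 4 (prior 1/4): box 1 is available but not opened, probability 1/7; weight (1/4)·(1/7) = 1/28.
The weights sum to 5/28.
So P(the gold coin in box 1 | the host opened box 2) = (1/8) / (5/28) = 7/10.

7/10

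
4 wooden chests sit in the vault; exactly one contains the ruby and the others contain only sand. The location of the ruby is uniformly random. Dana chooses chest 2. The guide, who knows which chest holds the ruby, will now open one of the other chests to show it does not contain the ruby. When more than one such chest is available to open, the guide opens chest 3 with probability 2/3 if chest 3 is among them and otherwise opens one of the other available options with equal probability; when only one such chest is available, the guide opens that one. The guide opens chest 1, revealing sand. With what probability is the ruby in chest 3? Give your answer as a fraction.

1/2

Condition on the true location of the ruby.
If it is in chest 1 (prior 1/4): the guide opened chest 1, so this case is ruled out; weight (1/4)·0 = 0.
If it is in chest 2 (prior 1/4): chest 3 is available but not opened; chest 1 gets probability (1 − 2/3)/2 = 1/6; weight (1/4)·(1/6) = 1/24.
If it is in chest 3 (prior 1/4): chest 3 holds the prize so is unavailable; the guide chooses uniformly among the 2 others, probability 1/2; weight (1/4)·(1/2) = 1/8.
If it is in chest 4 (prior 1/4): chest 3 is available but not opened, probability 1/3; weight (1/4)·(1/3) = 1/12.
The weights sum to 1/4.
So P(the ruby in chest 3 | the guide opened chest 1) = (1/8) / (1/4) = 1/2.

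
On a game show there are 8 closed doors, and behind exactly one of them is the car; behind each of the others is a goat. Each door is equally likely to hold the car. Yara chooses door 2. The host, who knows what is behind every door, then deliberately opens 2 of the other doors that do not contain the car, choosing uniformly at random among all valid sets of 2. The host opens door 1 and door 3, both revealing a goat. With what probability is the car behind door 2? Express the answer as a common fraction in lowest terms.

1/8

Condition on the true location of the car.
If it is behind either of doors 1 and 3 (prior 1/8 each): that door was opened and seen not to hold the prize — ruled out; weight (1/8)·0 = 0 each.
If it is behind door 2 (prior 1/8): the host has 21 equally likely choices, so probability 1/21; weight (1/8)·(1/21) = 1/168.
If it is behind any of doors 4, 5, 6, 7, and 8 (prior 1/8 each): the host has 15 equally likely choices, so probability 1/15; weight (1/8)·(1/15) = 1/120 each.
The weights sum to 1/21.
So P(the car behind door 2 | the host opened door 1 and door 3) = (1/168) / (1/21) = 1/8.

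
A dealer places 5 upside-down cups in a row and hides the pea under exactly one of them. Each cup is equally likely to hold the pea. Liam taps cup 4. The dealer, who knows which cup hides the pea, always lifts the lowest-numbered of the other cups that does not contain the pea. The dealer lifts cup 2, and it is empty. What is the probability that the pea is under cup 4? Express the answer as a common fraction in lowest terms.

0

Consider each possible location of the pea in turn.
If it is under cup 1 (prior 1/5): cup 2 is the lowest-numbered option available, probability 1; weight (1/5)·1 = 1/5.
If it is under cup 2 (prior 1/5): the dealer opened cup 2, so this case is ruled out; weight (1/5)·0 = 0.
If it is under any of cups 3, 4, and 5 (prior 1/5 each): the dealer would have opened cup 1 instead, probability 0; weight (1/5)·0 = 0 each.
The weights sum to 1/5.
So P(the pea under cup 4 | the dealer opened cup 2) = 0 / (1/5) = 0.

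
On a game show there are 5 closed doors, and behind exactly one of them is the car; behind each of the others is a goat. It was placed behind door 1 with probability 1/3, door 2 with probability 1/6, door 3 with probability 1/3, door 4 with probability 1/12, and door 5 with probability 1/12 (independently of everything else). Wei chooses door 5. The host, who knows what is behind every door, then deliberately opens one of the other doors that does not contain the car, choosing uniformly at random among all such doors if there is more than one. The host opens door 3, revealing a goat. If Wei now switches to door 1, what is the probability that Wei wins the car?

16/31

Apply Bayes' rule, conditioning on where the car actually is.
If it is behind door 1 (prior 1/3): the host has 3 equally likely choices, so probability 1/3; weight (1/3)·(1/3) = 1/9.
If it is behind door 2 (prior 1/6): the host has 3 equally likely choices, so probability 1/3; weight (1/6)·(1/3) = 1/18.
If it is behind door 3 (prior 1/3): the host opened door 3, so this case is ruled out; weight (1/3)·0 = 0.
If it is behind door 4 (prior 1/12): the host has 3 equally likely choices, so probability 1/3; weight (1/12)·(1/3) = 1/36.
If it is behind door 5 (prior 1/12): the host has 4 equally likely choices, so probability 1/4; weight (1/12)·(1/4) = 1/48.
The weights sum to 31/144.
So P(the car behind door 1 | the host opened door 3) = (1/9) / (31/144) = 16/31.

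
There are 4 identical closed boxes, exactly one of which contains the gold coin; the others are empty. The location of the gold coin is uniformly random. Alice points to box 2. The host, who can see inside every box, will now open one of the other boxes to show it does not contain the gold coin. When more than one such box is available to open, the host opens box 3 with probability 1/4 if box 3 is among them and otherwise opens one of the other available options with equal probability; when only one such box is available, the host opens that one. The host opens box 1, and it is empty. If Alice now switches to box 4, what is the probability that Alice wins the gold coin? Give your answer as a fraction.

Consider each possible location of the gold coin in turn.
If it is in box 1 (prior 1/4): the host opened box 1, so this case is ruled out; weight (1/4)·0 = 0.
If it is in box 2 (prior 1/4): box 3 is available but not opened; box 1 gets probability (1 − 1/4)/2 = 3/8; weight (1/4)·(3/8) = 3/32.
If it is in box 3 (prior 1/4): box 3 holds the prize so is unavailable; the host chooses uniformly among the 2 others, probability 1/2; weight (1/4)·(1/2) = 1/8.
If it is in box 4 (prior 1/4): box 3 is available but not opened, probability 3/4; weight (1/4)·(3/4) = 3/16.
The weights sum to 13/32.
So P(the gold coin in box 4 | the host opened box 1) = (3/16) / (13/32) = 6/13.

6/13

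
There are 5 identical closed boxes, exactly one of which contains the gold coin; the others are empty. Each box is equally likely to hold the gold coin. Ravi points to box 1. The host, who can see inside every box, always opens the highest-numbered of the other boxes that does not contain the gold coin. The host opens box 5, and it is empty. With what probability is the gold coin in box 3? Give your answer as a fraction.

1/4

Condition on the true location of the gold coin.
If it is in any of boxes 1, 2, 3, and 4 (prior 1/5 each): box 5 is the highest-numbered option available, probability 1; weight (1/5)·1 = 1/5 each.
If it is in box 5 (prior 1/5): the host opened box 5, so this case is ruled out; weight (1/5)·0 = 0.
The weights sum to 4/5.
So P(the gold coin in box 3 | the host opened box 5) = (1/5) / (4/5) = 1/4.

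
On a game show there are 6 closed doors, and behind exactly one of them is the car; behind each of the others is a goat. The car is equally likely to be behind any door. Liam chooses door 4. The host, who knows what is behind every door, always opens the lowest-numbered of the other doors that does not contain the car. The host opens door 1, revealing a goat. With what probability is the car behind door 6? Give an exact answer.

1/5

Consider each possible location of the car in turn.
If it is behind door 1 (prior 1/6): the host opened door 1, so this case is ruled out; weight (1/6)·0 = 0.
If it is behind any of doors 2, 3, 4, 5, and 6 (prior 1/6 each): door 1 is the lowest-numbered option available, probability 1; weight (1/6)·1 = 1/6 each.
The weights sum to 5/6.
So P(the car behind door 6 | the host opened door 1) = (1/6) / (5/6) = 1/5.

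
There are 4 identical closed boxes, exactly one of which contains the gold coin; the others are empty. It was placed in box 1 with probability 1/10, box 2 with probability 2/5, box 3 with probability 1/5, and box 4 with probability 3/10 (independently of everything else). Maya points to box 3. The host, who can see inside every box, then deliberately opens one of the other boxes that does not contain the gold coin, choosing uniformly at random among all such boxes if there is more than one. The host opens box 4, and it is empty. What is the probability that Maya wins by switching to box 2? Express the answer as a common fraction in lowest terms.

Condition on the true location of the gold coin.
If it is in box 1 (prior 1/10): the host has 2 equally likely choices, so probability 1/2; weight (1/10)·(1/2) = 1/20.
If it is in box 2 (prior 2/5): the host has 2 equally likely choices, so probability 1/2; weight (2/5)·(1/2) = 1/5.
If it is in box 3 (prior 1/5): the host has 3 equally likely choices, so probability 1/3; weight (1/5)·(1/3) = 1/15.
If it is in box 4 (prior 3/10): the host opened box 4, so this case is ruled out; weight (3/10)·0 = 0.
The weights sum to 19/60.
So P(the gold coin in box 2 | the host opened box 4) = (1/5) / (19/60) = 12/19.

12/19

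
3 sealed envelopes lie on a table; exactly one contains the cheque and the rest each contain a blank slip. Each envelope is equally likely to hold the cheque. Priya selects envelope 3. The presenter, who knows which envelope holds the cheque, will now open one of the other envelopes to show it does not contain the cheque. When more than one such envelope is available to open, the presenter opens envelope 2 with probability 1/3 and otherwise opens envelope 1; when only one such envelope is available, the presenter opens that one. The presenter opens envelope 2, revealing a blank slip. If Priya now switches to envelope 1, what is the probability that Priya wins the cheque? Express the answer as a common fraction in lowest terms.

3/4

Apply Bayes' rule, conditioning on where the cheque actually is.
If it is in envelope 1 (prior 1/3): only envelope 2 is available, probability 1; weight (1/3)·1 = 1/3.
If it is in envelope 2 (prior 1/3): the presenter opened envelope 2, so this case is ruled out; weight (1/3)·0 = 0.
If it is in envelope 3 (prior 1/3): envelope 2 is available, opened with probability 1/3; weight (1/3)·(1/3) = 1/9.
The weights sum to 4/9.
So P(the cheque in envelope 1 | the presenter opened envelope 2) = (1/3) / (4/9) = 3/4.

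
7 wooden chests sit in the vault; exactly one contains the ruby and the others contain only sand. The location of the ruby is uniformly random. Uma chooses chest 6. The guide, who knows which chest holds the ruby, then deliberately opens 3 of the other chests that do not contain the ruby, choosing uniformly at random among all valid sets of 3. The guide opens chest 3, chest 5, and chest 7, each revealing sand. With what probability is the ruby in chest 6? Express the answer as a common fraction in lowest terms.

1/7

Apply Bayes' rule, conditioning on where the ruby actually is.
If it is in any of chests 1, 2, and 4 (prior 1/7 each): the guide has 10 equally likely choices, so probability 1/10; weight (1/7)·(1/10) = 1/70 each.
If it is in any of chests 3, 5, and 7 (prior 1/7 each): that chest was opened and seen not to hold the prize — ruled out; weight (1/7)·0 = 0 each.
If it is in chest 6 (prior 1/7): the guide has 20 equally likely choices, so probability 1/20; weight (1/7)·(1/20) = 1/140.
The weights sum to 1/20.
So P(the ruby in chest 6 | the guide opened chest 3, chest 5, and chest 7) = (1/140) / (1/20) = 1/7.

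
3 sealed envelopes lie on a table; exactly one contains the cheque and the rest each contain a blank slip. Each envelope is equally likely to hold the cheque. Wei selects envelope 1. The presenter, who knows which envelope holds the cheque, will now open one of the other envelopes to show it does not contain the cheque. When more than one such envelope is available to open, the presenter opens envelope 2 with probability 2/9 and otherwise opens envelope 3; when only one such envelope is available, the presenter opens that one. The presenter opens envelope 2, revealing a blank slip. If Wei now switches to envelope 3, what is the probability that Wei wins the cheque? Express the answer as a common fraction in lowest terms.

Apply Bayes' rule, conditioning on where the cheque actually is.
If it is in envelope 1 (prior 1/3): envelope 2 is available, opened with probability 2/9; weight (1/3)·(2/9) = 2/27.
If it is in envelope 2 (prior 1/3): the presenter opened envelope 2, so this case is ruled out; weight (1/3)·0 = 0.
If it is in envelope 3 (prior 1/3): only envelope 2 is available, probability 1; weight (1/3)·1 = 1/3.
The weights sum to 11/27.
So P(the cheque in envelope 3 | the presenter opened envelope 2) = (1/3) / (11/27) = 9/11.

9/11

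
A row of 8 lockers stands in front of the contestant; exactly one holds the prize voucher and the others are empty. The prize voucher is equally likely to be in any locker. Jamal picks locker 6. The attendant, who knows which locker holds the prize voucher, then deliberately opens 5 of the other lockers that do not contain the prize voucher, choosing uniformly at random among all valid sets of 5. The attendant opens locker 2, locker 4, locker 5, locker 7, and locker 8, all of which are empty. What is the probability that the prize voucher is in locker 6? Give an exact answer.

1/8

Apply Bayes' rule, conditioning on where the prize voucher actually is.
If it is in either of lockers 1 and 3 (prior 1/8 each): the attendant has 6 equally likely choices, so probability 1/6; weight (1/8)·(1/6) = 1/48 each.
If it is in any of lockers 2, 4, 5, 7, and 8 (prior 1/8 each): that locker was opened and seen not to hold the prize — ruled out; weight (1/8)·0 = 0 each.
If it is in locker 6 (prior 1/8): the attendant has 21 equally likely choices, so probability 1/21; weight (1/8)·(1/21) = 1/168.
The weights sum to 1/21.
So P(the prize voucher in locker 6 | the attendant opened locker 2, locker 4, locker 5, locker 7, and locker 8) = (1/168) / (1/21) = 1/8.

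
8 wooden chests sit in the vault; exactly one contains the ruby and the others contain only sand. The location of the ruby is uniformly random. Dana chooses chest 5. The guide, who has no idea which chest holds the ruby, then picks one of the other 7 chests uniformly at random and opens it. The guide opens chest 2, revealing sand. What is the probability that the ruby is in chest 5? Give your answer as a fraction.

Because the guide chose which chest to open without knowing where the ruby is, the choice is independent of the prize location. Learning that chest 2 does not hold the ruby simply rules out that one location and leaves the remaining 7 chests still equally likely by symmetry.
So P(the ruby in chest 5) = 1/7.

1/7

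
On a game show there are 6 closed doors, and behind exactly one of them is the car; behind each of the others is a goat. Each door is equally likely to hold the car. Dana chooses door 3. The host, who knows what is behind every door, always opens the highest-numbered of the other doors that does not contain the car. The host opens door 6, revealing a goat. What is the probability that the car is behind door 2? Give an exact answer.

Consider each possible location of the car in turn.
If it is behind any of doors 1, 2, 3, 4, and 5 (prior 1/6 each): door 6 is the highest-numbered option available, probability 1; weight (1/6)·1 = 1/6 each.
If it is behind door 6 (prior 1/6): the host opened door 6, so this case is ruled out; weight (1/6)·0 = 0.
The weights sum to 5/6.
So P(the car behind door 2 | the host opened door 6) = (1/6) / (5/6) = 1/5.

1/5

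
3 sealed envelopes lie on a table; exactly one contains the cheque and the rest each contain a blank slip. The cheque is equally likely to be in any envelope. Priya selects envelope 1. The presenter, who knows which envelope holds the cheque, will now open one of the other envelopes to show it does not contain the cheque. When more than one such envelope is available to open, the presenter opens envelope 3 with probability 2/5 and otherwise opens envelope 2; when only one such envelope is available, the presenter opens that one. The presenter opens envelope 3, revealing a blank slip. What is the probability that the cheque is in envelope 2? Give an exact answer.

5/7

Consider each possible location of the cheque in turn.
If it is in envelope 1 (prior 1/3): envelope 3 is available, opened with probability 2/5; weight (1/3)·(2/5) = 2/15.
If it is in envelope 2 (prior 1/3): only envelope 3 is available, probability 1; weight (1/3)·1 = 1/3.
If it is in envelope 3 (prior 1/3): the presenter opened envelope 3, so this case is ruled out; weight (1/3)·0 = 0.
The weights sum to 7/15.
So P(the cheque in envelope 2 | the presenter opened envelope 3) = (1/3) / (7/15) = 5/7.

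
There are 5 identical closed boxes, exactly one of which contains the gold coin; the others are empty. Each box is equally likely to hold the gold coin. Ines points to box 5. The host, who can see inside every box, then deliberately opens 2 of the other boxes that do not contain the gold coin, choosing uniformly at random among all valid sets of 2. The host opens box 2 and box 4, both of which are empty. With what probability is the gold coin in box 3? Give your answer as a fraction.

Condition on the true location of the gold coin.
If it is in either of boxes 1 and 3 (prior 1/5 each): the host has 3 equally likely choices, so probability 1/3; weight (1/5)·(1/3) = 1/15 each.
If it is in either of boxes 2 and 4 (prior 1/5 each): that box was opened and seen not to hold the prize — ruled out; weight (1/5)·0 = 0 each.
If it is in box 5 (prior 1/5): the host has 6 equally likely choices, so probability 1/6; weight (1/5)·(1/6) = 1/30.
The weights sum to 1/6.
So P(the gold coin in box 3 | the host opened box 2 and box 4) = (1/15) / (1/6) = 2/5.

2/5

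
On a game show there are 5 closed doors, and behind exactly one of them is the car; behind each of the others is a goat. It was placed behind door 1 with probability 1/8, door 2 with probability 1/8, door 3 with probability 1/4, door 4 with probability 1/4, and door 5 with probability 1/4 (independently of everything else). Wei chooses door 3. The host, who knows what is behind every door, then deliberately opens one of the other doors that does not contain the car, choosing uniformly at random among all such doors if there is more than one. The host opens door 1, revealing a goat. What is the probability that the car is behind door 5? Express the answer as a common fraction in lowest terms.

4/13

Condition on the true location of the car.
If it is behind door 1 (prior 1/8): the host opened door 1, so this case is ruled out; weight (1/8)·0 = 0.
If it is behind door 2 (prior 1/8): the host has 3 equally likely choices, so probability 1/3; weight (1/8)·(1/3) = 1/24.
If it is behind door 3 (prior 1/4): the host has 4 equally likely choices, so probability 1/4; weight (1/4)·(1/4) = 1/16.
If it is behind either of doors 4 and 5 (prior 1/4 each): the host has 3 equally likely choices, so probability 1/3; weight (1/4)·(1/3) = 1/12 each.
The weights sum to 13/48.
So P(the car behind door 5 | the host opened door 1) = (1/12) / (13/48) = 4/13.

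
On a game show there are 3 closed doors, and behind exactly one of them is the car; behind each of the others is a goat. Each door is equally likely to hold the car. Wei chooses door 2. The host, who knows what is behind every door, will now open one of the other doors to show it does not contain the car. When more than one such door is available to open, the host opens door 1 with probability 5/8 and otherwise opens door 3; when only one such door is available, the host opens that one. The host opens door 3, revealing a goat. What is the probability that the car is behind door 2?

3/11

Condition on the true location of the car.
If it is behind door 1 (prior 1/3): only door 3 is available, probability 1; weight (1/3)·1 = 1/3.
If it is behind door 2 (prior 1/3): door 1 is available but not opened, probability 3/8; weight (1/3)·(3/8) = 1/8.
If it is behind door 3 (prior 1/3): the host opened door 3, so this case is ruled out; weight (1/3)·0 = 0.
The weights sum to 11/24.
So P(the car behind door 2 | the host opened door 3) = (1/8) / (11/24) = 3/11.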